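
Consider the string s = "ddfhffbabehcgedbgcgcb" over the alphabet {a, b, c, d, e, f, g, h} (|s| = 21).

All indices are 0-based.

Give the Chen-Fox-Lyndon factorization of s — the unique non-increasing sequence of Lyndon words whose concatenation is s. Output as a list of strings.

["ddfhff", "b", "abehcgedbgcgcb"]

emit factor 1: 'ddfhff' (i=0, period=6)
emit factor 2: 'b' (i=6, period=1)
emit factor 3: 'abehcgedbgcgcb' (i=7, period=14)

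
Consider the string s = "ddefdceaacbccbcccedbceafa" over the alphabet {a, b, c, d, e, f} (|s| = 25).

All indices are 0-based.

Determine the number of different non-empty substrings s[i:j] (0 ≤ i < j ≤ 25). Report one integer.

rank | idx | suffix
   0 |  24 | a
   1 |   7 | aacbccbcccedbceafa
   2 |   8 | acbccbcccedbceafa
   3 |  22 | afa
   4 |  10 | bccbcccedbceafa
   5 |  13 | bcccedbceafa
   6 |  19 | bceafa
   7 |   9 | cbccbcccedbceafa
   8 |  12 | cbcccedbceafa
   9 |  11 | ccbcccedbceafa
  10 |  14 | cccedbceafa
  11 |  15 | ccedbceafa
  12 |   5 | ceaacbccbcccedbceafa
  13 |  20 | ceafa
  14 |  16 | cedbceafa
  15 |  18 | dbceafa
  16 |   4 | dceaacbccbcccedbceafa
  17 |   0 | ddefdceaacbccbcccedbceafa
  18 |   1 | defdceaacbccbcccedbceafa
  19 |   6 | eaacbccbcccedbceafa
  20 |  21 | eafa
  21 |  17 | edbceafa
  22 |   2 | efdceaacbccbcccedbceafa
  23 |  23 | fa
  24 |   3 | fdceaacbccbcccedbceafa

SA = [24, 7, 8, 22, 10, 13, 19, 9, 12, 11, 14, 15, 5, 20, 16, 18, 4, 0, 1, 6, 21, 17, 2, 23, 3]
[i] adj suffixes → lcp
  [1] 24/7 → 1 ('a')
  [2] 7/8 → 1 ('a')
  [3] 8/22 → 1 ('a')
  [4] 22/10 → 0 ('')
  [5] 10/13 → 3 ('bcc')
  [6] 13/19 → 2 ('bc')
  [7] 19/9 → 0 ('')
  [8] 9/12 → 4 ('cbcc')
  [9] 12/11 → 1 ('c')
  [10] 11/14 → 2 ('cc')
  [11] 14/15 → 2 ('cc')
  [12] 15/5 → 1 ('c')
  [13] 5/20 → 3 ('cea')
  [14] 20/16 → 2 ('ce')
  [15] 16/18 → 0 ('')
  [16] 18/4 → 1 ('d')
  [17] 4/0 → 1 ('d')
  [18] 0/1 → 1 ('d')
  [19] 1/6 → 0 ('')
  [20] 6/21 → 2 ('ea')
  [21] 21/17 → 1 ('e')
  [22] 17/2 → 1 ('e')
  [23] 2/23 → 0 ('')
  [24] 23/3 → 1 ('f')

n(n+1)/2 = 25·26/2 = 325
Σ LCP = 0 + 1 + 1 + 1 + 0 + 3 + 2 + 0 + 4 + 1 + 2 + 2 + 1 + 3 + 2 + 0 + 1 + 1 + 1 + 0 + 2 + 1 + 1 + 0 + 1 = 31
distinct = 325 − 31 = 294

294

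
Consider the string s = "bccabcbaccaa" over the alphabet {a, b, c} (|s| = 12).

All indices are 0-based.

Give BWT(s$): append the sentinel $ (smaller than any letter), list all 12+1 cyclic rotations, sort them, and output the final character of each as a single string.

aaccbca$ccbab

rank  rotation       last
    0  $bccabcbaccaa  a
    1  a$bccabcbacca  a
    2  aa$bccabcbacc  c
    3  abcbaccaa$bcc  c
    4  accaa$bccabcb  b
    5  baccaa$bccabc  c
    6  bcbaccaa$bcca  a
    7  bccabcbaccaa$  $
    8  caa$bccabcbac  c
    9  cabcbaccaa$bc  c
   10  cbaccaa$bccab  b
   11  ccaa$bccabcba  a
   12  ccabcbaccaa$b  b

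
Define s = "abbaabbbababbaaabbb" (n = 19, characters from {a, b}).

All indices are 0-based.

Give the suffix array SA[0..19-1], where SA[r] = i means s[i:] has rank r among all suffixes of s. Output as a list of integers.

rank | idx | suffix
   0 |  13 | aaabbb
   1 |  14 | aabbb
   2 |   3 | aabbbababbaaabbb
   3 |   8 | ababbaaabbb
   4 |  10 | abbaaabbb
   5 |   0 | abbaabbbababbaaabbb
   6 |  15 | abbb
   7 |   4 | abbbababbaaabbb
   8 |  18 | b
   9 |  12 | baaabbb
  10 |   2 | baabbbababbaaabbb
  11 |   7 | bababbaaabbb
  12 |   9 | babbaaabbb
  13 |  17 | bb
  14 |  11 | bbaaabbb
  15 |   1 | bbaabbbababbaaabbb
  16 |   6 | bbababbaaabbb
  17 |  16 | bbb
  18 |   5 | bbbababbaaabbb

[13, 14, 3, 8, 10, 0, 15, 4, 18, 12, 2, 7, 9, 17, 11, 1, 6, 16, 5]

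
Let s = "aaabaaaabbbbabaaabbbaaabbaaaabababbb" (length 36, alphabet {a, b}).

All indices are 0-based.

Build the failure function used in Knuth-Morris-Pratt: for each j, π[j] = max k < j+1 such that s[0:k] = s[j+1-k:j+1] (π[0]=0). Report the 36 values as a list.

π[0] = 0
j=1 s[j]='a': π[1]=1 (border 'a')
j=2 s[j]='a': π[2]=2 (border 'aa')
j=3 s[j]='b': k: 2→1→0; π[3]=0 (border '')
j=4 s[j]='a': π[4]=1 (border 'a')
j=5 s[j]='a': π[5]=2 (border 'aa')
j=6 s[j]='a': π[6]=3 (border 'aaa')
j=7 s[j]='a': k: 3→2; π[7]=3 (border 'aaa')
j=8 s[j]='b': π[8]=4 (border 'aaab')
j=9 s[j]='b': k: 4→0; π[9]=0 (border '')
j=10 s[j]='b': π[10]=0 (border '')
j=11 s[j]='b': π[11]=0 (border '')
j=12 s[j]='a': π[12]=1 (border 'a')
j=13 s[j]='b': k: 1→0; π[13]=0 (border '')
j=14 s[j]='a': π[14]=1 (border 'a')
j=15 s[j]='a': π[15]=2 (border 'aa')
j=16 s[j]='a': π[16]=3 (border 'aaa')
j=17 s[j]='b': π[17]=4 (border 'aaab')
j=18 s[j]='b': k: 4→0; π[18]=0 (border '')
j=19 s[j]='b': π[19]=0 (border '')
j=20 s[j]='a': π[20]=1 (border 'a')
j=21 s[j]='a': π[21]=2 (border 'aa')
j=22 s[j]='a': π[22]=3 (border 'aaa')
j=23 s[j]='b': π[23]=4 (border 'aaab')
j=24 s[j]='b': k: 4→0; π[24]=0 (border '')
j=25 s[j]='a': π[25]=1 (border 'a')
j=26 s[j]='a': π[26]=2 (border 'aa')
j=27 s[j]='a': π[27]=3 (border 'aaa')
j=28 s[j]='a': k: 3→2; π[28]=3 (border 'aaa')
j=29 s[j]='b': π[29]=4 (border 'aaab')
j=30 s[j]='a': π[30]=5 (border 'aaaba')
j=31 s[j]='b': k: 5→1→0; π[31]=0 (border '')
j=32 s[j]='a': π[32]=1 (border 'a')
j=33 s[j]='b': k: 1→0; π[33]=0 (border '')
j=34 s[j]='b': π[34]=0 (border '')
j=35 s[j]='b': π[35]=0 (border '')

[0, 1, 2, 0, 1, 2, 3, 3, 4, 0, 0, 0, 1, 0, 1, 2, 3, 4, 0, 0, 1, 2, 3, 4, 0, 1, 2, 3, 3, 4, 5, 0, 1, 0, 0, 0]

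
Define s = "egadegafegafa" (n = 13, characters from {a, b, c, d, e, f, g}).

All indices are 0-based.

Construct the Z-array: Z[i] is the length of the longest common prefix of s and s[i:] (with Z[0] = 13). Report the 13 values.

Z[0]=13
i=1: fresh scan; Z[1]=0
i=2: fresh scan; Z[2]=0
i=3: fresh scan; Z[3]=0
i=4: fresh scan; Z[4]=3 grow→box=[4,7)
i=5: min(r-i=2, Z[1]=0)=0; Z[5]=0
i=6: min(r-i=1, Z[2]=0)=0; Z[6]=0
i=7: fresh scan; Z[7]=0
i=8: fresh scan; Z[8]=3 grow→box=[8,11)
i=9: min(r-i=2, Z[1]=0)=0; Z[9]=0
i=10: min(r-i=1, Z[2]=0)=0; Z[10]=0
i=11: fresh scan; Z[11]=0
i=12: fresh scan; Z[12]=0

[13, 0, 0, 0, 3, 0, 0, 0, 3, 0, 0, 0, 0]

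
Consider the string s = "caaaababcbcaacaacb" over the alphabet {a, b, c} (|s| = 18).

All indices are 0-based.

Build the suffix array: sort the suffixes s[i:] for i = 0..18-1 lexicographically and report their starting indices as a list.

[1, 2, 3, 11, 14, 4, 6, 12, 15, 17, 5, 9, 7, 0, 10, 13, 16, 8]

sorted suffixes:
  #0 SA[0]=1  'aaaababcbcaacaacb'
  #1 SA[1]=2  'aaababcbcaacaacb'
  #2 SA[2]=3  'aababcbcaacaacb'
  #3 SA[3]=11  'aacaacb'
  #4 SA[4]=14  'aacb'
  #5 SA[5]=4  'ababcbcaacaacb'
  #6 SA[6]=6  'abcbcaacaacb'
  #7 SA[7]=12  'acaacb'
  #8 SA[8]=15  'acb'
  #9 SA[9]=17  'b'
  #10 SA[10]=5  'babcbcaacaacb'
  #11 SA[11]=9  'bcaacaacb'
  #12 SA[12]=7  'bcbcaacaacb'
  #13 SA[13]=0  'caaaababcbcaacaacb'
  #14 SA[14]=10  'caacaacb'
  #15 SA[15]=13  'caacb'
  #16 SA[16]=16  'cb'
  #17 SA[17]=8  'cbcaacaacb'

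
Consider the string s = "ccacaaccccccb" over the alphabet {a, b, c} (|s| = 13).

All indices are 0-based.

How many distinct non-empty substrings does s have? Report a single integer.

rank→(start, suffix):
  0 → (4, 'aaccccccb')
  1 → (2, 'acaaccccccb')
  2 → (5, 'accccccb')
  3 → (12, 'b')
  4 → (3, 'caaccccccb')
  5 → (1, 'cacaaccccccb')
  6 → (11, 'cb')
  7 → (0, 'ccacaaccccccb')
  8 → (10, 'ccb')
  9 → (9, 'cccb')
  10 → (8, 'ccccb')
  11 → (7, 'cccccb')
  12 → (6, 'ccccccb')

SA = [4, 2, 5, 12, 3, 1, 11, 0, 10, 9, 8, 7, 6]
[i] adj suffixes → lcp
  [1] 4/2 → 1 ('a')
  [2] 2/5 → 2 ('ac')
  [3] 5/12 → 0 ('')
  [4] 12/3 → 0 ('')
  [5] 3/1 → 2 ('ca')
  [6] 1/11 → 1 ('c')
  [7] 11/0 → 1 ('c')
  [8] 0/10 → 2 ('cc')
  [9] 10/9 → 2 ('cc')
  [10] 9/8 → 3 ('ccc')
  [11] 8/7 → 4 ('cccc')
  [12] 7/6 → 5 ('ccccc')

n(n+1)/2 = 13·14/2 = 91
Σ LCP = 0 + 1 + 2 + 0 + 0 + 2 + 1 + 1 + 2 + 2 + 3 + 4 + 5 = 23
distinct = 91 − 23 = 68

68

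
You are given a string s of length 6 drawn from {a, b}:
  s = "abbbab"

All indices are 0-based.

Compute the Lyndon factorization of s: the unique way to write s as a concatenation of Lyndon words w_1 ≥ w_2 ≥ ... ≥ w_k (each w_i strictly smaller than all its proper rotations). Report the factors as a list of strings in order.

emit factor 1: 'abbb' (i=0, period=4)
emit factor 2: 'ab' (i=4, period=2)

["abbb", "ab"]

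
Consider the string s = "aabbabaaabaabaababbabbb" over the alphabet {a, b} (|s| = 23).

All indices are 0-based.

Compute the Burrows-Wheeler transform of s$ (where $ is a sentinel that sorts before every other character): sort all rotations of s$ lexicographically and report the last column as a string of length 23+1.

rank  rotation                  last
    0  $aabbabaaabaabaababbabbb  b
    1  aaabaabaababbabbb$aabbab  b
    2  aabaabaababbabbb$aabbaba  a
    3  aabaababbabbb$aabbabaaab  b
    4  aababbabbb$aabbabaaabaab  b
    5  aabbabaaabaabaababbabbb$  $
    6  abaaabaabaababbabbb$aabb  b
    7  abaabaababbabbb$aabbabaa  a
    8  abaababbabbb$aabbabaaaba  a
    9  ababbabbb$aabbabaaabaaba  a
   10  abbabaaabaabaababbabbb$a  a
   11  abbabbb$aabbabaaabaabaab  b
   12  abbb$aabbabaaabaabaababb  b
   13  b$aabbabaaabaabaababbabb  b
   14  baaabaabaababbabbb$aabba  a
   15  baabaababbabbb$aabbabaaa  a
   16  baababbabbb$aabbabaaabaa  a
   17  babaaabaabaababbabbb$aab  b
   18  babbabbb$aabbabaaabaabaa  a
   19  babbb$aabbabaaabaabaabab  b
   20  bb$aabbabaaabaabaababbab  b
   21  bbabaaabaabaababbabbb$aa  a
   22  bbabbb$aabbabaaabaabaaba  a
   23  bbb$aabbabaaabaabaababba  a

bbabb$baaaabbbaaababbaaa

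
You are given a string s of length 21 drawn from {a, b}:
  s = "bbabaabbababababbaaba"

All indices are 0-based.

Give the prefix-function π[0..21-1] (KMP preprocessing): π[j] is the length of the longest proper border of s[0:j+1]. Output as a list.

[0, 1, 0, 1, 0, 0, 1, 2, 3, 4, 5, 1, 0, 1, 0, 1, 2, 3, 0, 1, 0]

π[0] = 0
j=1 s[j]='b': π[1]=1 (border 'b')
j=2 s[j]='a': k: 1→0; π[2]=0 (border '')
j=3 s[j]='b': π[3]=1 (border 'b')
j=4 s[j]='a': k: 1→0; π[4]=0 (border '')
j=5 s[j]='a': π[5]=0 (border '')
j=6 s[j]='b': π[6]=1 (border 'b')
j=7 s[j]='b': π[7]=2 (border 'bb')
j=8 s[j]='a': π[8]=3 (border 'bba')
j=9 s[j]='b': π[9]=4 (border 'bbab')
j=10 s[j]='a': π[10]=5 (border 'bbaba')
j=11 s[j]='b': k: 5→0; π[11]=1 (border 'b')
j=12 s[j]='a': k: 1→0; π[12]=0 (border '')
j=13 s[j]='b': π[13]=1 (border 'b')
j=14 s[j]='a': k: 1→0; π[14]=0 (border '')
j=15 s[j]='b': π[15]=1 (border 'b')
j=16 s[j]='b': π[16]=2 (border 'bb')
j=17 s[j]='a': π[17]=3 (border 'bba')
j=18 s[j]='a': k: 3→0; π[18]=0 (border '')
j=19 s[j]='b': π[19]=1 (border 'b')
j=20 s[j]='a': k: 1→0; π[20]=0 (border '')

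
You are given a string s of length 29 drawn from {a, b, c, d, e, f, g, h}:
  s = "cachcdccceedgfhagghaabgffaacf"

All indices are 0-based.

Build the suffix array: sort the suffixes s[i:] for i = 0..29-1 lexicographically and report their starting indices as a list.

rank→(start, suffix):
  0 → (19, 'aabgffaacf')
  1 → (25, 'aacf')
  2 → (20, 'abgffaacf')
  3 → (26, 'acf')
  4 → (1, 'achcdccceedgfhagghaabgffaacf')
  5 → (15, 'agghaabgffaacf')
  6 → (21, 'bgffaacf')
  7 → (0, 'cachcdccceedgfhagghaabgffaacf')
  8 → (6, 'ccceedgfhagghaabgffaacf')
  9 → (7, 'cceedgfhagghaabgffaacf')
  10 → (4, 'cdccceedgfhagghaabgffaacf')
  11 → (8, 'ceedgfhagghaabgffaacf')
  12 → (27, 'cf')
  13 → (2, 'chcdccceedgfhagghaabgffaacf')
  14 → (5, 'dccceedgfhagghaabgffaacf')
  15 → (11, 'dgfhagghaabgffaacf')
  16 → (10, 'edgfhagghaabgffaacf')
  17 → (9, 'eedgfhagghaabgffaacf')
  18 → (28, 'f')
  19 → (24, 'faacf')
  20 → (23, 'ffaacf')
  21 → (13, 'fhagghaabgffaacf')
  22 → (22, 'gffaacf')
  23 → (12, 'gfhagghaabgffaacf')
  24 → (16, 'gghaabgffaacf')
  25 → (17, 'ghaabgffaacf')
  26 → (18, 'haabgffaacf')
  27 → (14, 'hagghaabgffaacf')
  28 → (3, 'hcdccceedgfhagghaabgffaacf')

[19, 25, 20, 26, 1, 15, 21, 0, 6, 7, 4, 8, 27, 2, 5, 11, 10, 9, 28, 24, 23, 13, 22, 12, 16, 17, 18, 14, 3]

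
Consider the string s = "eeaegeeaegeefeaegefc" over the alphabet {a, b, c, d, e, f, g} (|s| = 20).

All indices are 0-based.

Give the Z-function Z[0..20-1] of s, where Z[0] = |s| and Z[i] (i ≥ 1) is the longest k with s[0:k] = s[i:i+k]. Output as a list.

[20, 1, 0, 1, 0, 7, 1, 0, 1, 0, 2, 1, 0, 1, 0, 1, 0, 1, 0, 0]

Z[0]=20
i=1: outside box; Z[1]=1 scan→box=[1,2)
i=2: outside box; Z[2]=0
i=3: outside box; Z[3]=1 scan→box=[3,4)
i=4: outside box; Z[4]=0
i=5: outside box; Z[5]=7 scan→box=[5,12)
i=6: min(r-i=6, Z[1]=1)=1; Z[6]=1
i=7: min(r-i=5, Z[2]=0)=0; Z[7]=0
i=8: min(r-i=4, Z[3]=1)=1; Z[8]=1
i=9: min(r-i=3, Z[4]=0)=0; Z[9]=0
i=10: min(r-i=2, Z[5]=7)=2; Z[10]=2
i=11: min(r-i=1, Z[6]=1)=1; Z[11]=1
i=12: outside box; Z[12]=0
i=13: outside box; Z[13]=1 scan→box=[13,14)
i=14: outside box; Z[14]=0
i=15: outside box; Z[15]=1 scan→box=[15,16)
i=16: outside box; Z[16]=0
i=17: outside box; Z[17]=1 scan→box=[17,18)
i=18: outside box; Z[18]=0
i=19: outside box; Z[19]=0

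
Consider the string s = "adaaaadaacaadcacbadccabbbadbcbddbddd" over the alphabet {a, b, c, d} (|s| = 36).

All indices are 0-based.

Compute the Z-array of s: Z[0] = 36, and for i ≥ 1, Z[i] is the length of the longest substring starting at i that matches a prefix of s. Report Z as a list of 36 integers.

[36, 0, 1, 1, 1, 4, 0, 1, 1, 0, 1, 2, 0, 0, 1, 0, 0, 2, 0, 0, 0, 1, 0, 0, 0, 2, 0, 0, 0, 0, 0, 0, 0, 0, 0, 0]

Z[0]=36
i=1: fresh scan; Z[1]=0
i=2: fresh scan; Z[2]=1 scan→box=[2,3)
i=3: fresh scan; Z[3]=1 scan→box=[3,4)
i=4: fresh scan; Z[4]=1 scan→box=[4,5)
i=5: fresh scan; Z[5]=4 scan→box=[5,9)
i=6: min(r-i=3, Z[1]=0)=0; Z[6]=0
i=7: min(r-i=2, Z[2]=1)=1; Z[7]=1
i=8: min(r-i=1, Z[3]=1)=1; Z[8]=1
i=9: fresh scan; Z[9]=0
i=10: fresh scan; Z[10]=1 scan→box=[10,11)
i=11: fresh scan; Z[11]=2 scan→box=[11,13)
i=12: min(r-i=1, Z[1]=0)=0; Z[12]=0
i=13: fresh scan; Z[13]=0
i=14: fresh scan; Z[14]=1 scan→box=[14,15)
i=15: fresh scan; Z[15]=0
i=16: fresh scan; Z[16]=0
i=17: fresh scan; Z[17]=2 scan→box=[17,19)
i=18: min(r-i=1, Z[1]=0)=0; Z[18]=0
i=19: fresh scan; Z[19]=0
i=20: fresh scan; Z[20]=0
i=21: fresh scan; Z[21]=1 scan→box=[21,22)
i=22: fresh scan; Z[22]=0
i=23: fresh scan; Z[23]=0
i=24: fresh scan; Z[24]=0
i=25: fresh scan; Z[25]=2 scan→box=[25,27)
i=26: min(r-i=1, Z[1]=0)=0; Z[26]=0
i=27: fresh scan; Z[27]=0
i=28: fresh scan; Z[28]=0
i=29: fresh scan; Z[29]=0
i=30: fresh scan; Z[30]=0
i=31: fresh scan; Z[31]=0
i=32: fresh scan; Z[32]=0
i=33: fresh scan; Z[33]=0
i=34: fresh scan; Z[34]=0
i=35: fresh scan; Z[35]=0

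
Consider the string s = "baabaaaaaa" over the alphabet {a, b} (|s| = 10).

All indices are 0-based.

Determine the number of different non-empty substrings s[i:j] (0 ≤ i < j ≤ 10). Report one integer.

rank→(start, suffix):
  0 → (9, 'a')
  1 → (8, 'aa')
  2 → (7, 'aaa')
  3 → (6, 'aaaa')
  4 → (5, 'aaaaa')
  5 → (4, 'aaaaaa')
  6 → (1, 'aabaaaaaa')
  7 → (2, 'abaaaaaa')
  8 → (3, 'baaaaaa')
  9 → (0, 'baabaaaaaa')

SA = [9, 8, 7, 6, 5, 4, 1, 2, 3, 0]
i: (SA[i-1],SA[i]) lcp shared
  1: (9,8) 1 'a'
  2: (8,7) 2 'aa'
  3: (7,6) 3 'aaa'
  4: (6,5) 4 'aaaa'
  5: (5,4) 5 'aaaaa'
  6: (4,1) 2 'aa'
  7: (1,2) 1 'a'
  8: (2,3) 0 ''
  9: (3,0) 3 'baa'

n(n+1)/2 = 10·11/2 = 55
Σ LCP = 0 + 1 + 2 + 3 + 4 + 5 + 2 + 1 + 0 + 3 = 21
distinct = 55 − 21 = 34

34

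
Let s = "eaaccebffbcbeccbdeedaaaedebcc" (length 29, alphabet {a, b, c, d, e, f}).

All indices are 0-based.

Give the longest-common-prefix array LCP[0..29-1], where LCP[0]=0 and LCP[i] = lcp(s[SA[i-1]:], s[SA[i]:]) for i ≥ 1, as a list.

rank→(start, suffix):
  0 → (20, 'aaaedebcc')
  1 → (1, 'aaccebffbcbeccbdeedaaaedebcc')
  2 → (21, 'aaedebcc')
  3 → (2, 'accebffbcbeccbdeedaaaedebcc')
  4 → (22, 'aedebcc')
  5 → (9, 'bcbeccbdeedaaaedebcc')
  6 → (26, 'bcc')
  7 → (15, 'bdeedaaaedebcc')
  8 → (11, 'beccbdeedaaaedebcc')
  9 → (6, 'bffbcbeccbdeedaaaedebcc')
  10 → (28, 'c')
  11 → (14, 'cbdeedaaaedebcc')
  12 → (10, 'cbeccbdeedaaaedebcc')
  13 → (27, 'cc')
  14 → (13, 'ccbdeedaaaedebcc')
  15 → (3, 'ccebffbcbeccbdeedaaaedebcc')
  16 → (4, 'cebffbcbeccbdeedaaaedebcc')
  17 → (19, 'daaaedebcc')
  18 → (24, 'debcc')
  19 → (16, 'deedaaaedebcc')
  20 → (0, 'eaaccebffbcbeccbdeedaaaedebcc')
  21 → (25, 'ebcc')
  22 → (5, 'ebffbcbeccbdeedaaaedebcc')
  23 → (12, 'eccbdeedaaaedebcc')
  24 → (18, 'edaaaedebcc')
  25 → (23, 'edebcc')
  26 → (17, 'eedaaaedebcc')
  27 → (8, 'fbcbeccbdeedaaaedebcc')
  28 → (7, 'ffbcbeccbdeedaaaedebcc')

SA = [20, 1, 21, 2, 22, 9, 26, 15, 11, 6, 28, 14, 10, 27, 13, 3, 4, 19, 24, 16, 0, 25, 5, 12, 18, 23, 17, 8, 7]
rank  pair      lcp
   1  s[20:],s[1:]  2  'aa'
   2  s[1:],s[21:]  2  'aa'
   3  s[21:],s[2:]  1  'a'
   4  s[2:],s[22:]  1  'a'
   5  s[22:],s[9:]  0  ''
   6  s[9:],s[26:]  2  'bc'
   7  s[26:],s[15:]  1  'b'
   8  s[15:],s[11:]  1  'b'
   9  s[11:],s[6:]  1  'b'
  10  s[6:],s[28:]  0  ''
  11  s[28:],s[14:]  1  'c'
  12  s[14:],s[10:]  2  'cb'
  13  s[10:],s[27:]  1  'c'
  14  s[27:],s[13:]  2  'cc'
  15  s[13:],s[3:]  2  'cc'
  16  s[3:],s[4:]  1  'c'
  17  s[4:],s[19:]  0  ''
  18  s[19:],s[24:]  1  'd'
  19  s[24:],s[16:]  2  'de'
  20  s[16:],s[0:]  0  ''
  21  s[0:],s[25:]  1  'e'
  22  s[25:],s[5:]  2  'eb'
  23  s[5:],s[12:]  1  'e'
  24  s[12:],s[18:]  1  'e'
  25  s[18:],s[23:]  2  'ed'
  26  s[23:],s[17:]  1  'e'
  27  s[17:],s[8:]  0  ''
  28  s[8:],s[7:]  1  'f'

[0, 2, 2, 1, 1, 0, 2, 1, 1, 1, 0, 1, 2, 1, 2, 2, 1, 0, 1, 2, 0, 1, 2, 1, 1, 2, 1, 0, 1]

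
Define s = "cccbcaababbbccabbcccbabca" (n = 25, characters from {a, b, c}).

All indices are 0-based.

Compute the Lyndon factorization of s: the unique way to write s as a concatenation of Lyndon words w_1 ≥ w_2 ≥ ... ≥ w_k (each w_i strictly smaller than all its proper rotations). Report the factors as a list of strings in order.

["c", "c", "c", "bc", "aababbbccabbcccbabc", "a"]

emit factor 1: 'c' (i=0, period=1)
emit factor 2: 'c' (i=1, period=1)
emit factor 3: 'c' (i=2, period=1)
emit factor 4: 'bc' (i=3, period=2)
emit factor 5: 'aababbbccabbcccbabc' (i=5, period=19)
emit factor 6: 'a' (i=24, period=1)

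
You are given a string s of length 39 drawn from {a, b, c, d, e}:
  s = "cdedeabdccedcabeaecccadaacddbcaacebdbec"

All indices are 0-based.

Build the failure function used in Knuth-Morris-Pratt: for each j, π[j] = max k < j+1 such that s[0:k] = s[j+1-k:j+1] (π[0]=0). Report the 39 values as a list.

[0, 0, 0, 0, 0, 0, 0, 0, 1, 1, 0, 0, 1, 0, 0, 0, 0, 0, 1, 1, 1, 0, 0, 0, 0, 1, 2, 0, 0, 1, 0, 0, 1, 0, 0, 0, 0, 0, 1]

π[0] = 0
j=1 s[j]='d': π[1]=0 (border '')
j=2 s[j]='e': π[2]=0 (border '')
j=3 s[j]='d': π[3]=0 (border '')
j=4 s[j]='e': π[4]=0 (border '')
j=5 s[j]='a': π[5]=0 (border '')
j=6 s[j]='b': π[6]=0 (border '')
j=7 s[j]='d': π[7]=0 (border '')
j=8 s[j]='c': π[8]=1 (border 'c')
j=9 s[j]='c': k: 1→0; π[9]=1 (border 'c')
j=10 s[j]='e': k: 1→0; π[10]=0 (border '')
j=11 s[j]='d': π[11]=0 (border '')
j=12 s[j]='c': π[12]=1 (border 'c')
j=13 s[j]='a': k: 1→0; π[13]=0 (border '')
j=14 s[j]='b': π[14]=0 (border '')
j=15 s[j]='e': π[15]=0 (border '')
j=16 s[j]='a': π[16]=0 (border '')
j=17 s[j]='e': π[17]=0 (border '')
j=18 s[j]='c': π[18]=1 (border 'c')
j=19 s[j]='c': k: 1→0; π[19]=1 (border 'c')
j=20 s[j]='c': k: 1→0; π[20]=1 (border 'c')
j=21 s[j]='a': k: 1→0; π[21]=0 (border '')
j=22 s[j]='d': π[22]=0 (border '')
j=23 s[j]='a': π[23]=0 (border '')
j=24 s[j]='a': π[24]=0 (border '')
j=25 s[j]='c': π[25]=1 (border 'c')
j=26 s[j]='d': π[26]=2 (border 'cd')
j=27 s[j]='d': k: 2→0; π[27]=0 (border '')
j=28 s[j]='b': π[28]=0 (border '')
j=29 s[j]='c': π[29]=1 (border 'c')
j=30 s[j]='a': k: 1→0; π[30]=0 (border '')
j=31 s[j]='a': π[31]=0 (border '')
j=32 s[j]='c': π[32]=1 (border 'c')
j=33 s[j]='e': k: 1→0; π[33]=0 (border '')
j=34 s[j]='b': π[34]=0 (border '')
j=35 s[j]='d': π[35]=0 (border '')
j=36 s[j]='b': π[36]=0 (border '')
j=37 s[j]='e': π[37]=0 (border '')
j=38 s[j]='c': π[38]=1 (border 'c')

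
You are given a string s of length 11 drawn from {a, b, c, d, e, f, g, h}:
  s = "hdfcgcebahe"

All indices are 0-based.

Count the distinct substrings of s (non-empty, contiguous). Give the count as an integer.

63

rank | idx | suffix
   0 |   8 | ahe
   1 |   7 | bahe
   2 |   5 | cebahe
   3 |   3 | cgcebahe
   4 |   1 | dfcgcebahe
   5 |  10 | e
   6 |   6 | ebahe
   7 |   2 | fcgcebahe
   8 |   4 | gcebahe
   9 |   0 | hdfcgcebahe
  10 |   9 | he

SA = [8, 7, 5, 3, 1, 10, 6, 2, 4, 0, 9]
i: (SA[i-1],SA[i]) lcp shared
  1: (8,7) 0 ''
  2: (7,5) 0 ''
  3: (5,3) 1 'c'
  4: (3,1) 0 ''
  5: (1,10) 0 ''
  6: (10,6) 1 'e'
  7: (6,2) 0 ''
  8: (2,4) 0 ''
  9: (4,0) 0 ''
  10: (0,9) 1 'h'

n(n+1)/2 = 11·12/2 = 66
Σ LCP = 0 + 0 + 0 + 1 + 0 + 0 + 1 + 0 + 0 + 0 + 1 = 3
distinct = 66 − 3 = 63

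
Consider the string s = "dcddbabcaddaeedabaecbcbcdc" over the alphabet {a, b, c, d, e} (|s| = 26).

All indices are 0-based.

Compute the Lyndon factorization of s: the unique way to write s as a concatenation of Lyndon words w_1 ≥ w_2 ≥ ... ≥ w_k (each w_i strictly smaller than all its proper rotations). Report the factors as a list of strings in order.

["d", "cdd", "b", "abcaddaeed", "abaecbcbcdc"]

emit factor 1: 'd' (i=0, period=1)
emit factor 2: 'cdd' (i=1, period=3)
emit factor 3: 'b' (i=4, period=1)
emit factor 4: 'abcaddaeed' (i=5, period=10)
emit factor 5: 'abaecbcbcdc' (i=15, period=11)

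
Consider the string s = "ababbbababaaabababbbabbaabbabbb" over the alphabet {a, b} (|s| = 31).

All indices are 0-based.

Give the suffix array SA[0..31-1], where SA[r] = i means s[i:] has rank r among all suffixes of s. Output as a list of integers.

[10, 11, 23, 8, 6, 12, 0, 14, 20, 24, 27, 2, 16, 30, 9, 22, 7, 5, 13, 19, 26, 1, 15, 29, 21, 4, 18, 25, 28, 3, 17]

sorted suffixes:
  #0 SA[0]=10  'aaabababbbabbaabbabbb'
  #1 SA[1]=11  'aabababbbabbaabbabbb'
  #2 SA[2]=23  'aabbabbb'
  #3 SA[3]=8  'abaaabababbbabbaabbabbb'
  #4 SA[4]=6  'ababaaabababbbabbaabbabbb'
  #5 SA[5]=12  'abababbbabbaabbabbb'
  #6 SA[6]=0  'ababbbababaaabababbbabbaabbabbb'
  #7 SA[7]=14  'ababbbabbaabbabbb'
  #8 SA[8]=20  'abbaabbabbb'
  #9 SA[9]=24  'abbabbb'
  #10 SA[10]=27  'abbb'
  #11 SA[11]=2  'abbbababaaabababbbabbaabbabbb'
  #12 SA[12]=16  'abbbabbaabbabbb'
  #13 SA[13]=30  'b'
  #14 SA[14]=9  'baaabababbbabbaabbabbb'
  #15 SA[15]=22  'baabbabbb'
  #16 SA[16]=7  'babaaabababbbabbaabbabbb'
  #17 SA[17]=5  'bababaaabababbbabbaabbabbb'
  #18 SA[18]=13  'bababbbabbaabbabbb'
  #19 SA[19]=19  'babbaabbabbb'
  #20 SA[20]=26  'babbb'
  #21 SA[21]=1  'babbbababaaabababbbabbaabbabbb'
  #22 SA[22]=15  'babbbabbaabbabbb'
  #23 SA[23]=29  'bb'
  #24 SA[24]=21  'bbaabbabbb'
  #25 SA[25]=4  'bbababaaabababbbabbaabbabbb'
  #26 SA[26]=18  'bbabbaabbabbb'
  #27 SA[27]=25  'bbabbb'
  #28 SA[28]=28  'bbb'
  #29 SA[29]=3  'bbbababaaabababbbabbaabbabbb'
  #30 SA[30]=17  'bbbabbaabbabbb'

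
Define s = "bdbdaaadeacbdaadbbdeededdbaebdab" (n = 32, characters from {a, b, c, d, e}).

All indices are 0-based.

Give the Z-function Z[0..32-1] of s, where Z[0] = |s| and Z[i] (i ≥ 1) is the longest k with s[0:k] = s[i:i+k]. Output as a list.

[32, 0, 2, 0, 0, 0, 0, 0, 0, 0, 0, 2, 0, 0, 0, 0, 1, 2, 0, 0, 0, 0, 0, 0, 0, 1, 0, 0, 2, 0, 0, 1]

Z[0]=32
i=1: outside box; Z[1]=0
i=2: outside box; Z[2]=2 grow→box=[2,4)
i=3: min(r-i=1, Z[1]=0)=0; Z[3]=0
i=4: outside box; Z[4]=0
i=5: outside box; Z[5]=0
i=6: outside box; Z[6]=0
i=7: outside box; Z[7]=0
i=8: outside box; Z[8]=0
i=9: outside box; Z[9]=0
i=10: outside box; Z[10]=0
i=11: outside box; Z[11]=2 grow→box=[11,13)
i=12: min(r-i=1, Z[1]=0)=0; Z[12]=0
i=13: outside box; Z[13]=0
i=14: outside box; Z[14]=0
i=15: outside box; Z[15]=0
i=16: outside box; Z[16]=1 grow→box=[16,17)
i=17: outside box; Z[17]=2 grow→box=[17,19)
i=18: min(r-i=1, Z[1]=0)=0; Z[18]=0
i=19: outside box; Z[19]=0
i=20: outside box; Z[20]=0
i=21: outside box; Z[21]=0
i=22: outside box; Z[22]=0
i=23: outside box; Z[23]=0
i=24: outside box; Z[24]=0
i=25: outside box; Z[25]=1 grow→box=[25,26)
i=26: outside box; Z[26]=0
i=27: outside box; Z[27]=0
i=28: outside box; Z[28]=2 grow→box=[28,30)
i=29: min(r-i=1, Z[1]=0)=0; Z[29]=0
i=30: outside box; Z[30]=0
i=31: outside box; Z[31]=1 grow→box=[31,32)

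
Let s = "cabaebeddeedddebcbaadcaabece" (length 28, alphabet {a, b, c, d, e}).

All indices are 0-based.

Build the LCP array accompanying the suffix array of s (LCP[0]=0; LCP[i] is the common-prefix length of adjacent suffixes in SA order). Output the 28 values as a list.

[0, 2, 1, 2, 1, 1, 0, 2, 1, 1, 2, 0, 2, 1, 1, 0, 1, 2, 3, 1, 2, 0, 1, 2, 1, 1, 3, 1]

rank→(start, suffix):
  0 → (22, 'aabece')
  1 → (18, 'aadcaabece')
  2 → (1, 'abaebeddeedddebcbaadcaabece')
  3 → (23, 'abece')
  4 → (19, 'adcaabece')
  5 → (3, 'aebeddeedddebcbaadcaabece')
  6 → (17, 'baadcaabece')
  7 → (2, 'baebeddeedddebcbaadcaabece')
  8 → (15, 'bcbaadcaabece')
  9 → (24, 'bece')
  10 → (5, 'beddeedddebcbaadcaabece')
  11 → (21, 'caabece')
  12 → (0, 'cabaebeddeedddebcbaadcaabece')
  13 → (16, 'cbaadcaabece')
  14 → (26, 'ce')
  15 → (20, 'dcaabece')
  16 → (11, 'dddebcbaadcaabece')
  17 → (12, 'ddebcbaadcaabece')
  18 → (7, 'ddeedddebcbaadcaabece')
  19 → (13, 'debcbaadcaabece')
  20 → (8, 'deedddebcbaadcaabece')
  21 → (27, 'e')
  22 → (14, 'ebcbaadcaabece')
  23 → (4, 'ebeddeedddebcbaadcaabece')
  24 → (25, 'ece')
  25 → (10, 'edddebcbaadcaabece')
  26 → (6, 'eddeedddebcbaadcaabece')
  27 → (9, 'eedddebcbaadcaabece')

SA = [22, 18, 1, 23, 19, 3, 17, 2, 15, 24, 5, 21, 0, 16, 26, 20, 11, 12, 7, 13, 8, 27, 14, 4, 25, 10, 6, 9]
rank  pair      lcp
   1  s[22:],s[18:]  2  'aa'
   2  s[18:],s[1:]  1  'a'
   3  s[1:],s[23:]  2  'ab'
   4  s[23:],s[19:]  1  'a'
   5  s[19:],s[3:]  1  'a'
   6  s[3:],s[17:]  0  ''
   7  s[17:],s[2:]  2  'ba'
   8  s[2:],s[15:]  1  'b'
   9  s[15:],s[24:]  1  'b'
  10  s[24:],s[5:]  2  'be'
  11  s[5:],s[21:]  0  ''
  12  s[21:],s[0:]  2  'ca'
  13  s[0:],s[16:]  1  'c'
  14  s[16:],s[26:]  1  'c'
  15  s[26:],s[20:]  0  ''
  16  s[20:],s[11:]  1  'd'
  17  s[11:],s[12:]  2  'dd'
  18  s[12:],s[7:]  3  'dde'
  19  s[7:],s[13:]  1  'd'
  20  s[13:],s[8:]  2  'de'
  21  s[8:],s[27:]  0  ''
  22  s[27:],s[14:]  1  'e'
  23  s[14:],s[4:]  2  'eb'
  24  s[4:],s[25:]  1  'e'
  25  s[25:],s[10:]  1  'e'
  26  s[10:],s[6:]  3  'edd'
  27  s[6:],s[9:]  1  'e'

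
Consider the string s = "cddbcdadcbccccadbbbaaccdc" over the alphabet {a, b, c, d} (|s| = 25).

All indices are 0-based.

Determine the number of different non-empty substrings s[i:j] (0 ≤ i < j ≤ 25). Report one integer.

293

sorted suffixes:
  #0 SA[0]=19  'aaccdc'
  #1 SA[1]=20  'accdc'
  #2 SA[2]=14  'adbbbaaccdc'
  #3 SA[3]=6  'adcbccccadbbbaaccdc'
  #4 SA[4]=18  'baaccdc'
  #5 SA[5]=17  'bbaaccdc'
  #6 SA[6]=16  'bbbaaccdc'
  #7 SA[7]=9  'bccccadbbbaaccdc'
  #8 SA[8]=3  'bcdadcbccccadbbbaaccdc'
  #9 SA[9]=24  'c'
  #10 SA[10]=13  'cadbbbaaccdc'
  #11 SA[11]=8  'cbccccadbbbaaccdc'
  #12 SA[12]=12  'ccadbbbaaccdc'
  #13 SA[13]=11  'cccadbbbaaccdc'
  #14 SA[14]=10  'ccccadbbbaaccdc'
  #15 SA[15]=21  'ccdc'
  #16 SA[16]=4  'cdadcbccccadbbbaaccdc'
  #17 SA[17]=22  'cdc'
  #18 SA[18]=0  'cddbcdadcbccccadbbbaaccdc'
  #19 SA[19]=5  'dadcbccccadbbbaaccdc'
  #20 SA[20]=15  'dbbbaaccdc'
  #21 SA[21]=2  'dbcdadcbccccadbbbaaccdc'
  #22 SA[22]=23  'dc'
  #23 SA[23]=7  'dcbccccadbbbaaccdc'
  #24 SA[24]=1  'ddbcdadcbccccadbbbaaccdc'

SA = [19, 20, 14, 6, 18, 17, 16, 9, 3, 24, 13, 8, 12, 11, 10, 21, 4, 22, 0, 5, 15, 2, 23, 7, 1]
i: (SA[i-1],SA[i]) lcp shared
  1: (19,20) 1 'a'
  2: (20,14) 1 'a'
  3: (14,6) 2 'ad'
  4: (6,18) 0 ''
  5: (18,17) 1 'b'
  6: (17,16) 2 'bb'
  7: (16,9) 1 'b'
  8: (9,3) 2 'bc'
  9: (3,24) 0 ''
  10: (24,13) 1 'c'
  11: (13,8) 1 'c'
  12: (8,12) 1 'c'
  13: (12,11) 2 'cc'
  14: (11,10) 3 'ccc'
  15: (10,21) 2 'cc'
  16: (21,4) 1 'c'
  17: (4,22) 2 'cd'
  18: (22,0) 2 'cd'
  19: (0,5) 0 ''
  20: (5,15) 1 'd'
  21: (15,2) 2 'db'
  22: (2,23) 1 'd'
  23: (23,7) 2 'dc'
  24: (7,1) 1 'd'

n(n+1)/2 = 25·26/2 = 325
Σ LCP = 0 + 1 + 1 + 2 + 0 + 1 + 2 + 1 + 2 + 0 + 1 + 1 + 1 + 2 + 3 + 2 + 1 + 2 + 2 + 0 + 1 + 2 + 1 + 2 + 1 = 32
distinct = 325 − 32 = 293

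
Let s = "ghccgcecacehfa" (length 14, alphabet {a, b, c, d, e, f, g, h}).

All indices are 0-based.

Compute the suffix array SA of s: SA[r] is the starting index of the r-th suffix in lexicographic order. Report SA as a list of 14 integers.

[13, 8, 7, 2, 5, 9, 3, 6, 10, 12, 4, 0, 1, 11]

rank | idx | suffix
   0 |  13 | a
   1 |   8 | acehfa
   2 |   7 | cacehfa
   3 |   2 | ccgcecacehfa
   4 |   5 | cecacehfa
   5 |   9 | cehfa
   6 |   3 | cgcecacehfa
   7 |   6 | ecacehfa
   8 |  10 | ehfa
   9 |  12 | fa
  10 |   4 | gcecacehfa
  11 |   0 | ghccgcecacehfa
  12 |   1 | hccgcecacehfa
  13 |  11 | hfa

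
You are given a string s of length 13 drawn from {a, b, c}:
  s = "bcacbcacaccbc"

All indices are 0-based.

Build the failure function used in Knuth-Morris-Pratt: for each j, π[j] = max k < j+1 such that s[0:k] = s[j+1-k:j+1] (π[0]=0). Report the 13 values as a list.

π[0] = 0
j=1 s[j]='c': π[1]=0 (border '')
j=2 s[j]='a': π[2]=0 (border '')
j=3 s[j]='c': π[3]=0 (border '')
j=4 s[j]='b': π[4]=1 (border 'b')
j=5 s[j]='c': π[5]=2 (border 'bc')
j=6 s[j]='a': π[6]=3 (border 'bca')
j=7 s[j]='c': π[7]=4 (border 'bcac')
j=8 s[j]='a': k: 4→0; π[8]=0 (border '')
j=9 s[j]='c': π[9]=0 (border '')
j=10 s[j]='c': π[10]=0 (border '')
j=11 s[j]='b': π[11]=1 (border 'b')
j=12 s[j]='c': π[12]=2 (border 'bc')

[0, 0, 0, 0, 1, 2, 3, 4, 0, 0, 0, 1, 2]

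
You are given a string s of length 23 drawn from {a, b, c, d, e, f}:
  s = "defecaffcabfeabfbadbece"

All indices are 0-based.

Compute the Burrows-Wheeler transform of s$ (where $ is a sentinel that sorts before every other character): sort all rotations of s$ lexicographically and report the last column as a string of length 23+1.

eecbcfdaafeea$cffbdbfbea

rank  rotation                  last
    0  $defecaffcabfeabfbadbece  e
    1  abfbadbece$defecaffcabfe  e
    2  abfeabfbadbece$defecaffc  c
    3  adbece$defecaffcabfeabfb  b
    4  affcabfeabfbadbece$defec  c
    5  badbece$defecaffcabfeabf  f
    6  bece$defecaffcabfeabfbad  d
    7  bfbadbece$defecaffcabfea  a
    8  bfeabfbadbece$defecaffca  a
    9  cabfeabfbadbece$defecaff  f
   10  caffcabfeabfbadbece$defe  e
   11  ce$defecaffcabfeabfbadbe  e
   12  dbece$defecaffcabfeabfba  a
   13  defecaffcabfeabfbadbece$  $
   14  e$defecaffcabfeabfbadbec  c
   15  eabfbadbece$defecaffcabf  f
   16  ecaffcabfeabfbadbece$def  f
   17  ece$defecaffcabfeabfbadb  b
   18  efecaffcabfeabfbadbece$d  d
   19  fbadbece$defecaffcabfeab  b
   20  fcabfeabfbadbece$defecaf  f
   21  feabfbadbece$defecaffcab  b
   22  fecaffcabfeabfbadbece$de  e
   23  ffcabfeabfbadbece$defeca  a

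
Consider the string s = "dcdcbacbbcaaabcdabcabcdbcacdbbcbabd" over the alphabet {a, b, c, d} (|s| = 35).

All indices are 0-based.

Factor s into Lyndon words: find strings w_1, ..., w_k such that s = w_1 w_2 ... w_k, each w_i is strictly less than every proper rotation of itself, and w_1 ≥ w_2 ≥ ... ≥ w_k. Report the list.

["d", "cd", "c", "b", "acbbc", "aaabcdabcabcdbcacdbbcbabd"]

emit factor 1: 'd' (i=0, period=1)
emit factor 2: 'cd' (i=1, period=2)
emit factor 3: 'c' (i=3, period=1)
emit factor 4: 'b' (i=4, period=1)
emit factor 5: 'acbbc' (i=5, period=5)
emit factor 6: 'aaabcdabcabcdbcacdbbcbabd' (i=10, period=25)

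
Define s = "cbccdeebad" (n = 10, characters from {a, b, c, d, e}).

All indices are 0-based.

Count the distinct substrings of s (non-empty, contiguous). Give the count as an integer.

sorted suffixes:
  #0 SA[0]=8  'ad'
  #1 SA[1]=7  'bad'
  #2 SA[2]=1  'bccdeebad'
  #3 SA[3]=0  'cbccdeebad'
  #4 SA[4]=2  'ccdeebad'
  #5 SA[5]=3  'cdeebad'
  #6 SA[6]=9  'd'
  #7 SA[7]=4  'deebad'
  #8 SA[8]=6  'ebad'
  #9 SA[9]=5  'eebad'

SA = [8, 7, 1, 0, 2, 3, 9, 4, 6, 5]
i: (SA[i-1],SA[i]) lcp shared
  1: (8,7) 0 ''
  2: (7,1) 1 'b'
  3: (1,0) 0 ''
  4: (0,2) 1 'c'
  5: (2,3) 1 'c'
  6: (3,9) 0 ''
  7: (9,4) 1 'd'
  8: (4,6) 0 ''
  9: (6,5) 1 'e'

n(n+1)/2 = 10·11/2 = 55
Σ LCP = 0 + 0 + 1 + 0 + 1 + 1 + 0 + 1 + 0 + 1 = 5
distinct = 55 − 5 = 50

50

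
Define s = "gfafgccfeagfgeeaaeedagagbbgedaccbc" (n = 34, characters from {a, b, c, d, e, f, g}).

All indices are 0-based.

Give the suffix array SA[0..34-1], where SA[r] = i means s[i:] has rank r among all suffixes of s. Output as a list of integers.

[15, 29, 16, 2, 20, 22, 9, 24, 32, 25, 33, 31, 30, 5, 6, 28, 19, 14, 8, 27, 18, 13, 17, 1, 7, 3, 11, 21, 23, 4, 26, 12, 0, 10]

rank | idx | suffix
   0 |  15 | aaeedagagbbgedaccbc
   1 |  29 | accbc
   2 |  16 | aeedagagbbgedaccbc
   3 |   2 | afgccfeagfgeeaaeedagagbbgedaccbc
   4 |  20 | agagbbgedaccbc
   5 |  22 | agbbgedaccbc
   6 |   9 | agfgeeaaeedagagbbgedaccbc
   7 |  24 | bbgedaccbc
   8 |  32 | bc
   9 |  25 | bgedaccbc
  10 |  33 | c
  11 |  31 | cbc
  12 |  30 | ccbc
  13 |   5 | ccfeagfgeeaaeedagagbbgedaccbc
  14 |   6 | cfeagfgeeaaeedagagbbgedaccbc
  15 |  28 | daccbc
  16 |  19 | dagagbbgedaccbc
  17 |  14 | eaaeedagagbbgedaccbc
  18 |   8 | eagfgeeaaeedagagbbgedaccbc
  19 |  27 | edaccbc
  20 |  18 | edagagbbgedaccbc
  21 |  13 | eeaaeedagagbbgedaccbc
  22 |  17 | eedagagbbgedaccbc
  23 |   1 | fafgccfeagfgeeaaeedagagbbgedaccbc
  24 |   7 | feagfgeeaaeedagagbbgedaccbc
  25 |   3 | fgccfeagfgeeaaeedagagbbgedaccbc
  26 |  11 | fgeeaaeedagagbbgedaccbc
  27 |  21 | gagbbgedaccbc
  28 |  23 | gbbgedaccbc
  29 |   4 | gccfeagfgeeaaeedagagbbgedaccbc
  30 |  26 | gedaccbc
  31 |  12 | geeaaeedagagbbgedaccbc
  32 |   0 | gfafgccfeagfgeeaaeedagagbbgedaccbc
  33 |  10 | gfgeeaaeedagagbbgedaccbc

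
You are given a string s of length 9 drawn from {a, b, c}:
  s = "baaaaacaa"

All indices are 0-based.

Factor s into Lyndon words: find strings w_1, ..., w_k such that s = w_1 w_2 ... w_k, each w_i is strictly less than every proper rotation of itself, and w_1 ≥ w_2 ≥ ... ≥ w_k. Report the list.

emit factor 1: 'b' (i=0, period=1)
emit factor 2: 'aaaaac' (i=1, period=6)
emit factor 3: 'a' (i=7, period=1)
emit factor 4: 'a' (i=8, period=1)

["b", "aaaaac", "a", "a"]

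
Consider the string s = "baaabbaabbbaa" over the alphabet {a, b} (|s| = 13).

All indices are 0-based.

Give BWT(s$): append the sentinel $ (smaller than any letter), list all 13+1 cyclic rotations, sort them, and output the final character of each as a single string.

aabbabaab$bbaa

rank  rotation        last
    0  $baaabbaabbbaa  a
    1  a$baaabbaabbba  a
    2  aa$baaabbaabbb  b
    3  aaabbaabbbaa$b  b
    4  aabbaabbbaa$ba  a
    5  aabbbaa$baaabb  b
    6  abbaabbbaa$baa  a
    7  abbbaa$baaabba  a
    8  baa$baaabbaabb  b
    9  baaabbaabbbaa$  $
   10  baabbbaa$baaab  b
   11  bbaa$baaabbaab  b
   12  bbaabbbaa$baaa  a
   13  bbbaa$baaabbaa  a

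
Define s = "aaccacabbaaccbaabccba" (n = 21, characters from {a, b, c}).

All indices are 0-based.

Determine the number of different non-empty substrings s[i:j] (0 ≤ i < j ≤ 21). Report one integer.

195

rank | idx | suffix
   0 |  20 | a
   1 |  14 | aabccba
   2 |   0 | aaccacabbaaccbaabccba
   3 |   9 | aaccbaabccba
   4 |   6 | abbaaccbaabccba
   5 |  15 | abccba
   6 |   4 | acabbaaccbaabccba
   7 |   1 | accacabbaaccbaabccba
   8 |  10 | accbaabccba
   9 |  19 | ba
  10 |  13 | baabccba
  11 |   8 | baaccbaabccba
  12 |   7 | bbaaccbaabccba
  13 |  16 | bccba
  14 |   5 | cabbaaccbaabccba
  15 |   3 | cacabbaaccbaabccba
  16 |  18 | cba
  17 |  12 | cbaabccba
  18 |   2 | ccacabbaaccbaabccba
  19 |  17 | ccba
  20 |  11 | ccbaabccba

SA = [20, 14, 0, 9, 6, 15, 4, 1, 10, 19, 13, 8, 7, 16, 5, 3, 18, 12, 2, 17, 11]
rank  pair      lcp
   1  s[20:],s[14:]  1  'a'
   2  s[14:],s[0:]  2  'aa'
   3  s[0:],s[9:]  4  'aacc'
   4  s[9:],s[6:]  1  'a'
   5  s[6:],s[15:]  2  'ab'
   6  s[15:],s[4:]  1  'a'
   7  s[4:],s[1:]  2  'ac'
   8  s[1:],s[10:]  3  'acc'
   9  s[10:],s[19:]  0  ''
  10  s[19:],s[13:]  2  'ba'
  11  s[13:],s[8:]  3  'baa'
  12  s[8:],s[7:]  1  'b'
  13  s[7:],s[16:]  1  'b'
  14  s[16:],s[5:]  0  ''
  15  s[5:],s[3:]  2  'ca'
  16  s[3:],s[18:]  1  'c'
  17  s[18:],s[12:]  3  'cba'
  18  s[12:],s[2:]  1  'c'
  19  s[2:],s[17:]  2  'cc'
  20  s[17:],s[11:]  4  'ccba'

n(n+1)/2 = 21·22/2 = 231
Σ LCP = 0 + 1 + 2 + 4 + 1 + 2 + 1 + 2 + 3 + 0 + 2 + 3 + 1 + 1 + 0 + 2 + 1 + 3 + 1 + 2 + 4 = 36
distinct = 231 − 36 = 195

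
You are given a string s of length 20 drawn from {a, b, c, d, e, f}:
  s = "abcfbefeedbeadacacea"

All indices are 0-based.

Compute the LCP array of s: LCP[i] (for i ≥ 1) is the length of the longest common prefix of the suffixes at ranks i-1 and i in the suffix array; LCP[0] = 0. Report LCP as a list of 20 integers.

rank | idx | suffix
   0 |  19 | a
   1 |   0 | abcfbefeedbeadacacea
   2 |  14 | acacea
   3 |  16 | acea
   4 |  12 | adacacea
   5 |   1 | bcfbefeedbeadacacea
   6 |  10 | beadacacea
   7 |   4 | befeedbeadacacea
   8 |  15 | cacea
   9 |  17 | cea
  10 |   2 | cfbefeedbeadacacea
  11 |  13 | dacacea
  12 |   9 | dbeadacacea
  13 |  18 | ea
  14 |  11 | eadacacea
  15 |   8 | edbeadacacea
  16 |   7 | eedbeadacacea
  17 |   5 | efeedbeadacacea
  18 |   3 | fbefeedbeadacacea
  19 |   6 | feedbeadacacea

SA = [19, 0, 14, 16, 12, 1, 10, 4, 15, 17, 2, 13, 9, 18, 11, 8, 7, 5, 3, 6]
[i] adj suffixes → lcp
  [1] 19/0 → 1 ('a')
  [2] 0/14 → 1 ('a')
  [3] 14/16 → 2 ('ac')
  [4] 16/12 → 1 ('a')
  [5] 12/1 → 0 ('')
  [6] 1/10 → 1 ('b')
  [7] 10/4 → 2 ('be')
  [8] 4/15 → 0 ('')
  [9] 15/17 → 1 ('c')
  [10] 17/2 → 1 ('c')
  [11] 2/13 → 0 ('')
  [12] 13/9 → 1 ('d')
  [13] 9/18 → 0 ('')
  [14] 18/11 → 2 ('ea')
  [15] 11/8 → 1 ('e')
  [16] 8/7 → 1 ('e')
  [17] 7/5 → 1 ('e')
  [18] 5/3 → 0 ('')
  [19] 3/6 → 1 ('f')

[0, 1, 1, 2, 1, 0, 1, 2, 0, 1, 1, 0, 1, 0, 2, 1, 1, 1, 0, 1]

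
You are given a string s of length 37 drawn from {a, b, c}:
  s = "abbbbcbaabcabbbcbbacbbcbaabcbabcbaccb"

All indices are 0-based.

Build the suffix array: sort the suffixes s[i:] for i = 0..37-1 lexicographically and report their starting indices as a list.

rank | idx | suffix
   0 |   7 | aabcabbbcbbacbbcbaabcbabcbaccb
   1 |  24 | aabcbabcbaccb
   2 |   0 | abbbbcbaabcabbbcbbacbbcbaabcbabcbaccb
   3 |  11 | abbbcbbacbbcbaabcbabcbaccb
   4 |   8 | abcabbbcbbacbbcbaabcbabcbaccb
   5 |  25 | abcbabcbaccb
   6 |  29 | abcbaccb
   7 |  18 | acbbcbaabcbabcbaccb
   8 |  33 | accb
   9 |  36 | b
  10 |   6 | baabcabbbcbbacbbcbaabcbabcbaccb
  11 |  23 | baabcbabcbaccb
  12 |  28 | babcbaccb
  13 |  17 | bacbbcbaabcbabcbaccb
  14 |  32 | baccb
  15 |  16 | bbacbbcbaabcbabcbaccb
  16 |   1 | bbbbcbaabcabbbcbbacbbcbaabcbabcbaccb
  17 |   2 | bbbcbaabcabbbcbbacbbcbaabcbabcbaccb
  18 |  12 | bbbcbbacbbcbaabcbabcbaccb
  19 |   3 | bbcbaabcabbbcbbacbbcbaabcbabcbaccb
  20 |  20 | bbcbaabcbabcbaccb
  21 |  13 | bbcbbacbbcbaabcbabcbaccb
  22 |   9 | bcabbbcbbacbbcbaabcbabcbaccb
  23 |   4 | bcbaabcabbbcbbacbbcbaabcbabcbaccb
  24 |  21 | bcbaabcbabcbaccb
  25 |  26 | bcbabcbaccb
  26 |  30 | bcbaccb
  27 |  14 | bcbbacbbcbaabcbabcbaccb
  28 |  10 | cabbbcbbacbbcbaabcbabcbaccb
  29 |  35 | cb
  30 |   5 | cbaabcabbbcbbacbbcbaabcbabcbaccb
  31 |  22 | cbaabcbabcbaccb
  32 |  27 | cbabcbaccb
  33 |  31 | cbaccb
  34 |  15 | cbbacbbcbaabcbabcbaccb
  35 |  19 | cbbcbaabcbabcbaccb
  36 |  34 | ccb

[7, 24, 0, 11, 8, 25, 29, 18, 33, 36, 6, 23, 28, 17, 32, 16, 1, 2, 12, 3, 20, 13, 9, 4, 21, 26, 30, 14, 10, 35, 5, 22, 27, 31, 15, 19, 34]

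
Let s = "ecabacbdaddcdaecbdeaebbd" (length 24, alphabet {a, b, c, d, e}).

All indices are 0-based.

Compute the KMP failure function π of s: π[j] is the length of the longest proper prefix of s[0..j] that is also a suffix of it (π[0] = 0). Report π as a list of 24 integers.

[0, 0, 0, 0, 0, 0, 0, 0, 0, 0, 0, 0, 0, 0, 1, 2, 0, 0, 1, 0, 1, 0, 0, 0]

π[0] = 0
j=1 s[j]='c': π[1]=0 (border '')
j=2 s[j]='a': π[2]=0 (border '')
j=3 s[j]='b': π[3]=0 (border '')
j=4 s[j]='a': π[4]=0 (border '')
j=5 s[j]='c': π[5]=0 (border '')
j=6 s[j]='b': π[6]=0 (border '')
j=7 s[j]='d': π[7]=0 (border '')
j=8 s[j]='a': π[8]=0 (border '')
j=9 s[j]='d': π[9]=0 (border '')
j=10 s[j]='d': π[10]=0 (border '')
j=11 s[j]='c': π[11]=0 (border '')
j=12 s[j]='d': π[12]=0 (border '')
j=13 s[j]='a': π[13]=0 (border '')
j=14 s[j]='e': π[14]=1 (border 'e')
j=15 s[j]='c': π[15]=2 (border 'ec')
j=16 s[j]='b': k: 2→0; π[16]=0 (border '')
j=17 s[j]='d': π[17]=0 (border '')
j=18 s[j]='e': π[18]=1 (border 'e')
j=19 s[j]='a': k: 1→0; π[19]=0 (border '')
j=20 s[j]='e': π[20]=1 (border 'e')
j=21 s[j]='b': k: 1→0; π[21]=0 (border '')
j=22 s[j]='b': π[22]=0 (border '')
j=23 s[j]='d': π[23]=0 (border '')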